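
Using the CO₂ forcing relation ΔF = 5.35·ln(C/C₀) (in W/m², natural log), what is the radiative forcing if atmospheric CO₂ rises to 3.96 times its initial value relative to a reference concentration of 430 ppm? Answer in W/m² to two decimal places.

ΔF = 5.35 × ln(3.96) = 5.35 × 1.37624 = 7.3629 W/m².

ΔF = 7.36 W/m²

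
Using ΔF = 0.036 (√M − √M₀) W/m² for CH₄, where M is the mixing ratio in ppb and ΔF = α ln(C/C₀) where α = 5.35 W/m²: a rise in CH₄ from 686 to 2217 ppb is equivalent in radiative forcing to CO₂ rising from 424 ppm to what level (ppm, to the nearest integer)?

CH₄ forcing: 0.036 × (√2217 − √686) = 0.036 × (47.0850 − 26.1916) = 0.036 × 20.8934 = 0.75216 W/m².
Set 5.35 ln(C/424) = 0.75216: ln(C/424) = 0.75216/5.35 = 0.14059, so C = 424 × e^0.14059 = 424 × 1.15095 = 488.00 ppm.

C ≈ 488 ppm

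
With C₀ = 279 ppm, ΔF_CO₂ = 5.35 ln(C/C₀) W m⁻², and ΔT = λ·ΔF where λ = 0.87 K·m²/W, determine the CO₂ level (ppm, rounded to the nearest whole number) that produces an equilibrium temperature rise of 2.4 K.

C ≈ 467 ppm

Required forcing: ΔF = ΔT/λ = 2.4/0.87 = 2.7586 W/m².
Then ln(C/279) = ΔF/5.35 = 2.7586/5.35 = 0.51563.
So C = 279 × e^0.51563 = 279 × 1.67469 = 467.24 ppm.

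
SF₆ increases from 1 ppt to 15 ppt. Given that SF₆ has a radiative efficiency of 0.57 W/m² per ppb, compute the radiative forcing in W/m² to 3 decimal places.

ΔF = 0.008 W/m²

SF₆: Δ = 15 − 1 = 14 ppt = 0.014 ppb; ΔF = 0.57 × 0.014 = 0.0080 W/m².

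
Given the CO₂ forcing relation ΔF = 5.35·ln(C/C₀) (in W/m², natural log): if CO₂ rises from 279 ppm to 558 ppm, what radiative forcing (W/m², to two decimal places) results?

ΔF = 3.71 W/m²

CO₂: 5.35 × ln(558/279) = 5.35 × ln(2.00000) = 5.35 × 0.69315 = 3.7084 W/m².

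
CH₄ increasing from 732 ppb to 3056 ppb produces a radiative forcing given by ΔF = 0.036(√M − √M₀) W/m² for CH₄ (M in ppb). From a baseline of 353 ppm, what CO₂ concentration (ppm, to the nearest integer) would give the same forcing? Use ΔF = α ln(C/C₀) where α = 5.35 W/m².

C ≈ 427 ppm

CH₄ forcing: 0.036 × (√3056 − √732) = 0.036 × (55.2811 − 27.0555) = 0.036 × 28.2256 = 1.01612 W/m².
Set 5.35 ln(C/353) = 1.01612: ln(C/353) = 1.01612/5.35 = 0.18993, so C = 353 × e^0.18993 = 353 × 1.20916 = 426.83 ppm.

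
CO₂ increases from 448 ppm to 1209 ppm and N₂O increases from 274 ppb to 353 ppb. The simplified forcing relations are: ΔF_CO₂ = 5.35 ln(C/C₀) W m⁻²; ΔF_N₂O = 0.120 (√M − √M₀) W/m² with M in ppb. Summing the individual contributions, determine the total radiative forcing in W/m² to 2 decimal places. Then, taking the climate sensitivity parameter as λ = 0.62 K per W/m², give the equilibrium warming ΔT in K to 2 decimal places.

CO₂: 5.35 × ln(1209/448) = 5.35 × ln(2.69866) = 5.35 × 0.99276 = 5.3113 W/m².
N₂O: 0.120 × (√353 − √274) = 0.120 × (18.7883 − 16.5529) = 0.120 × 2.2354 = 0.2682 W/m².
Total ΔF = 5.3113 + 0.2682 = 5.5795 W/m².
ΔT = λ ΔF = 0.62 × 5.58 = 3.4596 K.

ΔF = 5.58 W/m²; ΔT = 3.46 K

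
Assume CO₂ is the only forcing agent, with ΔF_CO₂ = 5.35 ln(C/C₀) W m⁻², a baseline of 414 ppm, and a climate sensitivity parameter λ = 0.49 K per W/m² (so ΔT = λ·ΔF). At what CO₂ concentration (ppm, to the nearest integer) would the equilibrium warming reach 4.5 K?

Required forcing: ΔF = ΔT/λ = 4.5/0.49 = 9.1837 W/m².
Then ln(C/414) = ΔF/5.35 = 9.1837/5.35 = 1.71658.
So C = 414 × e^1.71658 = 414 × 5.56546 = 2304.10 ppm.

C ≈ 2304 ppm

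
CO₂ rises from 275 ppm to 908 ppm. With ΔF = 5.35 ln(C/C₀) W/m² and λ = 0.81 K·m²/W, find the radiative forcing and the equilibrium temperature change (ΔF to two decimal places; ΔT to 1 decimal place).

ΔF = 6.39 W/m²; ΔT = 5.2 K

CO₂: 5.35 × ln(908/275) = 5.35 × ln(3.30182) = 5.35 × 1.19447 = 6.3904 W/m².
ΔT = λ ΔF = 0.81 × 6.39 = 5.1759 K.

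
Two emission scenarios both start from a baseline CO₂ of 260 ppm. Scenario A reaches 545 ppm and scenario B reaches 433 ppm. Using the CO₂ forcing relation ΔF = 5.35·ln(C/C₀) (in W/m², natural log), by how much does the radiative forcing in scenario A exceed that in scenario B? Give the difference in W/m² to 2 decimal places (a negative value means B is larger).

ΔF_A = 5.35 ln(545/260) = 5.35 × 0.74010 = 3.9595 W/m².
ΔF_B = 5.35 ln(433/260) = 5.35 × 0.51006 = 2.7288 W/m².
Difference: 3.9595 − 2.7288 = 1.2307 W/m².

ΔF_A − ΔF_B = 1.23 W/m²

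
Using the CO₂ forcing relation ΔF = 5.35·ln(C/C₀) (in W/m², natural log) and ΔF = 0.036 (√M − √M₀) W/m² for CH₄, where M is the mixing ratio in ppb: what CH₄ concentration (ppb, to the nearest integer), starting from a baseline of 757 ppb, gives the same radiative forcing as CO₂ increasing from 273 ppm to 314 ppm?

M ≈ 2334 ppb

CO₂ forcing: 5.35 × ln(314/273) = 5.35 × 0.139921 = 0.74858 W/m².
Set 0.036(√M − √757) = 0.74858: √M = 0.74858/0.036 + √757 = 20.7939 + 27.5136 = 48.3075.
M = (48.3075)² = 2333.61 ppb.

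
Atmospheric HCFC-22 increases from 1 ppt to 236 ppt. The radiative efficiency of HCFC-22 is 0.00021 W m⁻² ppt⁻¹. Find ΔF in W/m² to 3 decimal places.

ΔF = 0.049 W/m²

HCFC-22: ΔF = 0.00021 × (236 − 1) = 0.00021 × 235 = 0.0494 W/m².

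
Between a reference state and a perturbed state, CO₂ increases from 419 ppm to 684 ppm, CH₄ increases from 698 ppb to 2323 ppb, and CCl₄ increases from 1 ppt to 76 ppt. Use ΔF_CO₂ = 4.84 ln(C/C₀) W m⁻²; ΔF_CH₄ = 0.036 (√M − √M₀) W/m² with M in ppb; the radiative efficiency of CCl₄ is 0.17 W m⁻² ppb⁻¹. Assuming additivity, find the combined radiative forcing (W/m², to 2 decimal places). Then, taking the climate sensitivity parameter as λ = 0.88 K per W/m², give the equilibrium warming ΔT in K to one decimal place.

CO₂: 4.84 × ln(684/419) = 4.84 × ln(1.63246) = 4.84 × 0.49009 = 2.3720 W/m².
CH₄: 0.036 × (√2323 − √698) = 0.036 × (48.1975 − 26.4197) = 0.036 × 21.7778 = 0.7840 W/m².
CCl₄: Δ = 76 − 1 = 75 ppt = 0.075 ppb; ΔF = 0.17 × 0.075 = 0.0128 W/m².
Total ΔF = 2.3720 + 0.7840 + 0.0128 = 3.1688 W/m².
ΔT = λ ΔF = 0.88 × 3.17 = 2.7896 K.

ΔF = 3.17 W/m²; ΔT = 2.8 K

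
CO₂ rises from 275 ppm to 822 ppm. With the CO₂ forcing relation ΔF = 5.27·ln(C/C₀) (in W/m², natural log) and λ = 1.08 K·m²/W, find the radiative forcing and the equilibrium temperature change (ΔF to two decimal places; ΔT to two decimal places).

ΔF = 5.77 W/m²; ΔT = 6.23 K

CO₂: 5.27 × ln(822/275) = 5.27 × ln(2.98909) = 5.27 × 1.09497 = 5.7705 W/m².
ΔT = λ ΔF = 1.08 × 5.77 = 6.2316 K.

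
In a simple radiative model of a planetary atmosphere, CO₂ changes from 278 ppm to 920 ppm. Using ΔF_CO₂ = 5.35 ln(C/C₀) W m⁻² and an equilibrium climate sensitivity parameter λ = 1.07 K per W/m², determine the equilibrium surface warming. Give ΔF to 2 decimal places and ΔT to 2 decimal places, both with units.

ΔF = 6.40 W/m²; ΔT = 6.85 K

CO₂: 5.35 × ln(920/278) = 5.35 × ln(3.30935) = 5.35 × 1.19675 = 6.4026 W/m².
ΔT = λ ΔF = 1.07 × 6.40 = 6.8480 K.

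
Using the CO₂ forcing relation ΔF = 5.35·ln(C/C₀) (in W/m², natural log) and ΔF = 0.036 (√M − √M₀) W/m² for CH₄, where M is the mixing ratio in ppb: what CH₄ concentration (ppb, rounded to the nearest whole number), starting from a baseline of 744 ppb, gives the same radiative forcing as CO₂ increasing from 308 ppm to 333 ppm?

CO₂ forcing: 5.35 × ln(333/308) = 5.35 × 0.078043 = 0.41753 W/m².
Set 0.036(√M − √744) = 0.41753: √M = 0.41753/0.036 + √744 = 11.5981 + 27.2764 = 38.8745.
M = (38.8745)² = 1511.23 ppb.

M ≈ 1511 ppb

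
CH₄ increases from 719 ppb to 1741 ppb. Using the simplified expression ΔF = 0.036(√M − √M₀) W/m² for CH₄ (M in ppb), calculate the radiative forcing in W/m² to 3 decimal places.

ΔF = 0.537 W/m²

CH₄: 0.036 × (√1741 − √719) = 0.036 × (41.7253 − 26.8142) = 0.036 × 14.9111 = 0.5368 W/m².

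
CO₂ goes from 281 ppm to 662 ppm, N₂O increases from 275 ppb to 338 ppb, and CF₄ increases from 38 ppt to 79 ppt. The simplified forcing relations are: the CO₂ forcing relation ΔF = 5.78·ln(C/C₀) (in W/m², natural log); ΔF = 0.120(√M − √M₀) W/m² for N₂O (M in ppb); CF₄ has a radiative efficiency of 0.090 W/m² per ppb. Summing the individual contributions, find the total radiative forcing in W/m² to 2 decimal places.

ΔF = 5.17 W/m²

CO₂: 5.78 × ln(662/281) = 5.78 × ln(2.35587) = 5.78 × 0.85691 = 4.9529 W/m².
N₂O: 0.120 × (√338 − √275) = 0.120 × (18.3848 − 16.5831) = 0.120 × 1.8017 = 0.2162 W/m².
CF₄: Δ = 79 − 38 = 41 ppt = 0.041 ppb; ΔF = 0.090 × 0.041 = 0.0037 W/m².
Total ΔF = 4.9529 + 0.2162 + 0.0037 = 5.1728 W/m².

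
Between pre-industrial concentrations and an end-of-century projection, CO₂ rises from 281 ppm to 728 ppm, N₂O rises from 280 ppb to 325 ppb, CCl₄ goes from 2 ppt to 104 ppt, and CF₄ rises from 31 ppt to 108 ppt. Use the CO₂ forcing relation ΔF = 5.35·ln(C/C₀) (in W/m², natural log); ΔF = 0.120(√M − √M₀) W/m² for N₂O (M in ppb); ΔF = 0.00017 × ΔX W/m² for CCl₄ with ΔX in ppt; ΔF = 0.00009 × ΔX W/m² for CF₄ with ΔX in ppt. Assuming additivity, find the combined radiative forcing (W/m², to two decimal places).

ΔF = 5.27 W/m²

CO₂: 5.35 × ln(728/281) = 5.35 × ln(2.59075) = 5.35 × 0.95195 = 5.0929 W/m².
N₂O: 0.120 × (√325 − √280) = 0.120 × (18.0278 − 16.7332) = 0.120 × 1.2946 = 0.1554 W/m².
CCl₄: ΔF = 0.00017 × (104 − 2) = 0.00017 × 102 = 0.0173 W/m².
CF₄: ΔF = 0.00009 × (108 − 31) = 0.00009 × 77 = 0.0069 W/m².
Total ΔF = 5.0929 + 0.1554 + 0.0173 + 0.0069 = 5.2725 W/m².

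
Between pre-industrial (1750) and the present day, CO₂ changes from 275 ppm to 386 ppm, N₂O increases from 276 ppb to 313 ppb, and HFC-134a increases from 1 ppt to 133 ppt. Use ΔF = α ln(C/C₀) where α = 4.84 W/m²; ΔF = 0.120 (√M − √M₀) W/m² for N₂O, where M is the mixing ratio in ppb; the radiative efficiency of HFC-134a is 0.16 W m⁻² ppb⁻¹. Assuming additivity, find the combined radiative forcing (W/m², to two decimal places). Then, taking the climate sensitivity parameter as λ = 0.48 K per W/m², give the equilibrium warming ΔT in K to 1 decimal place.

CO₂: 4.84 × ln(386/275) = 4.84 × ln(1.40364) = 4.84 × 0.33907 = 1.6411 W/m².
N₂O: 0.120 × (√313 − √276) = 0.120 × (17.6918 − 16.6132) = 0.120 × 1.0786 = 0.1294 W/m².
HFC-134a: Δ = 133 − 1 = 132 ppt = 0.132 ppb; ΔF = 0.16 × 0.132 = 0.0211 W/m².
Total ΔF = 1.6411 + 0.1294 + 0.0211 = 1.7916 W/m².
ΔT = λ ΔF = 0.48 × 1.79 = 0.8592 K.

ΔF = 1.79 W/m²; ΔT = 0.9 K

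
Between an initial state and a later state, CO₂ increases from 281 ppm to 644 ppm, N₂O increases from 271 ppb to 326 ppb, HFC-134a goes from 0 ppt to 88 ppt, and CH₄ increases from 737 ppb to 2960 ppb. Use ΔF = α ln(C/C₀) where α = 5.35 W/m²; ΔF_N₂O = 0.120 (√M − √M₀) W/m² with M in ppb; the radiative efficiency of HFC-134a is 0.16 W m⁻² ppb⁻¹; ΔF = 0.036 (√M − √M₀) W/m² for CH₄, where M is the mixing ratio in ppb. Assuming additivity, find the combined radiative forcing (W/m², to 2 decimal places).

ΔF = 5.62 W/m²

CO₂: 5.35 × ln(644/281) = 5.35 × ln(2.29181) = 5.35 × 0.82934 = 4.4370 W/m².
N₂O: 0.120 × (√326 − √271) = 0.120 × (18.0555 − 16.4621) = 0.120 × 1.5934 = 0.1912 W/m².
HFC-134a: Δ = 88 − 0 = 88 ppt = 0.088 ppb; ΔF = 0.16 × 0.088 = 0.0141 W/m².
CH₄: 0.036 × (√2960 − √737) = 0.036 × (54.4059 − 27.1477) = 0.036 × 27.2582 = 0.9813 W/m².
Total ΔF = 4.4370 + 0.1912 + 0.0141 + 0.9813 = 5.6236 W/m².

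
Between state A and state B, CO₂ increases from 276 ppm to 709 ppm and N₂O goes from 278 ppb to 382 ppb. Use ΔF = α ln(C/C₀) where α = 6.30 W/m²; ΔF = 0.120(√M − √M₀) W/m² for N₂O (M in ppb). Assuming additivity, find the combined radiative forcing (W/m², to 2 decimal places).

ΔF = 6.29 W/m²

CO₂: 6.30 × ln(709/276) = 6.30 × ln(2.56884) = 6.30 × 0.94345 = 5.9437 W/m².
N₂O: 0.120 × (√382 − √278) = 0.120 × (19.5448 − 16.6733) = 0.120 × 2.8715 = 0.3446 W/m².
Total ΔF = 5.9437 + 0.3446 = 6.2883 W/m².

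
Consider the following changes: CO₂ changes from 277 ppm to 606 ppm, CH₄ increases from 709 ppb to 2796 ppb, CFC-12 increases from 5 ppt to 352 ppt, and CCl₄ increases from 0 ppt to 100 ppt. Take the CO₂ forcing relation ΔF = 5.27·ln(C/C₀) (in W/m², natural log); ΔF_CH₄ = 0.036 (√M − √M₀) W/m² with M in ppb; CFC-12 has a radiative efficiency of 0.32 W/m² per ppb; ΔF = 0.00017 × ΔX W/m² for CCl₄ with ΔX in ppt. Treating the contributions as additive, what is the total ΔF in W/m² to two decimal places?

ΔF = 5.20 W/m²

CO₂: 5.27 × ln(606/277) = 5.27 × ln(2.18773) = 5.27 × 0.78286 = 4.1257 W/m².
CH₄: 0.036 × (√2796 − √709) = 0.036 × (52.8772 − 26.6271) = 0.036 × 26.2501 = 0.9450 W/m².
CFC-12: Δ = 352 − 5 = 347 ppt = 0.347 ppb; ΔF = 0.32 × 0.347 = 0.1110 W/m².
CCl₄: ΔF = 0.00017 × (100 − 0) = 0.00017 × 100 = 0.0170 W/m².
Total ΔF = 4.1257 + 0.9450 + 0.1110 + 0.0170 = 5.1987 W/m².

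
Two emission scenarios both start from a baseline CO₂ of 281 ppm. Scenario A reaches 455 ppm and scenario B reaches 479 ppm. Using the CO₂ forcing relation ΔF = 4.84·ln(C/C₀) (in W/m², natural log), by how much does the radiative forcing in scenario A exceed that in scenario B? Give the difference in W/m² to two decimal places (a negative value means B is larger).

ΔF_A − ΔF_B = -0.25 W/m²

ΔF_A = 4.84 ln(455/281) = 4.84 × 0.48194 = 2.3326 W/m².
ΔF_B = 4.84 ln(479/281) = 4.84 × 0.53335 = 2.5814 W/m².
Difference: 2.3326 − 2.5814 = -0.2488 W/m².
(Equivalently, ΔF_A − ΔF_B = 4.84 ln(455/479) = 4.84 × -0.05140 = -0.2488 W/m².)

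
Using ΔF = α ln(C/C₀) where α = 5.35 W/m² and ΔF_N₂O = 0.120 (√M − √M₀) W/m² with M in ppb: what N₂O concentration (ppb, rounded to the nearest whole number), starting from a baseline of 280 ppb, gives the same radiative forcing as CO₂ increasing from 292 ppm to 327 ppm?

M ≈ 474 ppb

CO₂ forcing: 5.35 × ln(327/292) = 5.35 × 0.113206 = 0.60565 W/m².
Set 0.120(√M − √280) = 0.60565: √M = 0.60565/0.120 + √280 = 5.0471 + 16.7332 = 21.7803.
M = (21.7803)² = 474.38 ppb.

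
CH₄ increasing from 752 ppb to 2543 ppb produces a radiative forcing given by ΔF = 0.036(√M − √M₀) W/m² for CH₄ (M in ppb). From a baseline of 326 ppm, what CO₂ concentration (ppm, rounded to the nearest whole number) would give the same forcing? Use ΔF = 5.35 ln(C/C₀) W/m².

CH₄ forcing: 0.036 × (√2543 − √752) = 0.036 × (50.4282 − 27.4226) = 0.036 × 23.0056 = 0.82820 W/m².
Set 5.35 ln(C/326) = 0.82820: ln(C/326) = 0.82820/5.35 = 0.15480, so C = 326 × e^0.15480 = 326 × 1.16742 = 380.58 ppm.

C ≈ 381 ppm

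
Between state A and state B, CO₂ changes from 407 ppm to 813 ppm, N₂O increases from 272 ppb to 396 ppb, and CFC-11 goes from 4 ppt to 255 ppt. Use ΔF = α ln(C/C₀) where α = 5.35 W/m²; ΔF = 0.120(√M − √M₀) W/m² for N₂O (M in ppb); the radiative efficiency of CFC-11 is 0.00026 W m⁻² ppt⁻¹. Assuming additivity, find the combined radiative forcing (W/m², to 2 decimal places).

CO₂: 5.35 × ln(813/407) = 5.35 × ln(1.99754) = 5.35 × 0.69192 = 3.7018 W/m².
N₂O: 0.120 × (√396 − √272) = 0.120 × (19.8997 − 16.4924) = 0.120 × 3.4073 = 0.4089 W/m².
CFC-11: ΔF = 0.00026 × (255 − 4) = 0.00026 × 251 = 0.0653 W/m².
Total ΔF = 3.7018 + 0.4089 + 0.0653 = 4.1760 W/m².

ΔF = 4.18 W/m²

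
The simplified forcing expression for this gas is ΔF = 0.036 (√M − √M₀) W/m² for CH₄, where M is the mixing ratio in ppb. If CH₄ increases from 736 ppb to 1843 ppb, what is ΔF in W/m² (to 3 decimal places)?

ΔF = 0.569 W/m²

CH₄: 0.036 × (√1843 − √736) = 0.036 × (42.9302 − 27.1293) = 0.036 × 15.8009 = 0.5688 W/m².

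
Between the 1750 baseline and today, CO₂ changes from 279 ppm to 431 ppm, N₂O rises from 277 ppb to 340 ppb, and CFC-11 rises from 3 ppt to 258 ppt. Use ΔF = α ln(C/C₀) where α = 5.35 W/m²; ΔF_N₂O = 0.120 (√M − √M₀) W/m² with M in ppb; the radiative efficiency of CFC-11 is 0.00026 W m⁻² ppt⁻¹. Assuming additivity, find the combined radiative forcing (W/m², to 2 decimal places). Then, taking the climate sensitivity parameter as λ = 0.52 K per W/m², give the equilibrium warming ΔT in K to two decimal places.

ΔF = 2.61 W/m²; ΔT = 1.36 K

CO₂: 5.35 × ln(431/279) = 5.35 × ln(1.54480) = 5.35 × 0.43489 = 2.3267 W/m².
N₂O: 0.120 × (√340 − √277) = 0.120 × (18.4391 − 16.6433) = 0.120 × 1.7958 = 0.2155 W/m².
CFC-11: ΔF = 0.00026 × (258 − 3) = 0.00026 × 255 = 0.0663 W/m².
Total ΔF = 2.3267 + 0.2155 + 0.0663 = 2.6085 W/m².
ΔT = λ ΔF = 0.52 × 2.61 = 1.3572 K.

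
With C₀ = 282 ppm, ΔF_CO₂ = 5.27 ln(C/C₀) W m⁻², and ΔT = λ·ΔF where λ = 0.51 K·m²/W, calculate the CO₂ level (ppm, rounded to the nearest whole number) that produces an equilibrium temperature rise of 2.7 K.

C ≈ 770 ppm

Required forcing: ΔF = ΔT/λ = 2.7/0.51 = 5.2941 W/m².
Then ln(C/282) = ΔF/5.27 = 5.2941/5.27 = 1.00457.
So C = 282 × e^1.00457 = 282 × 2.73073 = 770.07 ppm.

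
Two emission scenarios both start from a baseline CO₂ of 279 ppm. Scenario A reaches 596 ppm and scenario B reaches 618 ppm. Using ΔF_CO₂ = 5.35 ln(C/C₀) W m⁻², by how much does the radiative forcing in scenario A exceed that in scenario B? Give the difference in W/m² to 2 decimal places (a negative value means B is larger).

ΔF_A = 5.35 ln(596/279) = 5.35 × 0.75903 = 4.0608 W/m².
ΔF_B = 5.35 ln(618/279) = 5.35 × 0.79528 = 4.2547 W/m².
Difference: 4.0608 − 4.2547 = -0.1939 W/m².
(Equivalently, ΔF_A − ΔF_B = 5.35 ln(596/618) = 5.35 × -0.03625 = -0.1939 W/m².)

ΔF_A − ΔF_B = -0.19 W/m²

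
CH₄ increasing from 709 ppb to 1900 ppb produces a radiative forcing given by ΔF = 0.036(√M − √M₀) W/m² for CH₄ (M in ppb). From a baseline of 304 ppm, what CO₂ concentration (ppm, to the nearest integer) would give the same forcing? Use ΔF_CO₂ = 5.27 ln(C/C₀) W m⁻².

C ≈ 341 ppm

CH₄ forcing: 0.036 × (√1900 − √709) = 0.036 × (43.5890 − 26.6271) = 0.036 × 16.9619 = 0.61063 W/m².
Set 5.27 ln(C/304) = 0.61063: ln(C/304) = 0.61063/5.27 = 0.11587, so C = 304 × e^0.11587 = 304 × 1.12285 = 341.35 ppm.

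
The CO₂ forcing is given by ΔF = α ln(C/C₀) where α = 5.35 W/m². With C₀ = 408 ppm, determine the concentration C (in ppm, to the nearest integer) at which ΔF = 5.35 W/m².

Set 5.35 ln(C/408) = 5.35, so ln(C/408) = 5.35/5.35 = 1.00000.
Then C/408 = e^1.00000 = 2.71828, giving C = 408 × 2.71828 = 1109.06 ppm.

C ≈ 1109 ppm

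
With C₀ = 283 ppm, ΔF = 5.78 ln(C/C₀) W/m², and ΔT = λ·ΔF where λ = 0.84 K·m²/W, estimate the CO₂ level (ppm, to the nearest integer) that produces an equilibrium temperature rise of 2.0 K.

Required forcing: ΔF = ΔT/λ = 2.0/0.84 = 2.3810 W/m².
Then ln(C/283) = ΔF/5.78 = 2.3810/5.78 = 0.41194.
So C = 283 × e^0.41194 = 283 × 1.50974 = 427.26 ppm.

C ≈ 427 ppm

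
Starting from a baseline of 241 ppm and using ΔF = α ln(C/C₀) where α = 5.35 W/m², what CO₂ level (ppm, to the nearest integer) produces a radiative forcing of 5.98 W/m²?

C ≈ 737 ppm

Set 5.35 ln(C/241) = 5.98, so ln(C/241) = 5.98/5.35 = 1.11776.
Then C/241 = e^1.11776 = 3.05800, giving C = 241 × 3.05800 = 736.98 ppm.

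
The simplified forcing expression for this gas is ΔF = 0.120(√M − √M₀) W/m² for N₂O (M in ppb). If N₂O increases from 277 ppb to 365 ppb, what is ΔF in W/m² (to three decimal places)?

ΔF = 0.295 W/m²

N₂O: 0.120 × (√365 − √277) = 0.120 × (19.1050 − 16.6433) = 0.120 × 2.4617 = 0.2954 W/m².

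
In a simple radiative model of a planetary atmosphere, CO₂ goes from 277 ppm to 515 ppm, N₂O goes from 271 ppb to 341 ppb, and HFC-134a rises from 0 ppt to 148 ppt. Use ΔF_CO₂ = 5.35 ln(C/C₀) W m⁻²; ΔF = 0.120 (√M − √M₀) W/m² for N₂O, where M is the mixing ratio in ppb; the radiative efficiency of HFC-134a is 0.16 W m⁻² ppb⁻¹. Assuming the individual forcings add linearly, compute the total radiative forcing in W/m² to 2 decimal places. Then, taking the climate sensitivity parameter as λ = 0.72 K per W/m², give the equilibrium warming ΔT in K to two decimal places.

ΔF = 3.58 W/m²; ΔT = 2.58 K

CO₂: 5.35 × ln(515/277) = 5.35 × ln(1.85921) = 5.35 × 0.62015 = 3.3178 W/m².
N₂O: 0.120 × (√341 − √271) = 0.120 × (18.4662 − 16.4621) = 0.120 × 2.0041 = 0.2405 W/m².
HFC-134a: Δ = 148 − 0 = 148 ppt = 0.148 ppb; ΔF = 0.16 × 0.148 = 0.0237 W/m².
Total ΔF = 3.3178 + 0.2405 + 0.0237 = 3.5820 W/m².
ΔT = λ ΔF = 0.72 × 3.58 = 2.5776 K.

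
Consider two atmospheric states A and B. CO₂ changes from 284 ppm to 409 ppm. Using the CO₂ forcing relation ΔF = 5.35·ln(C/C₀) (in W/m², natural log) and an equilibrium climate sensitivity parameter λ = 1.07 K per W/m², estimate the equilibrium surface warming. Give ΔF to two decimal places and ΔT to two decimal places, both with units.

CO₂: 5.35 × ln(409/284) = 5.35 × ln(1.44014) = 5.35 × 0.36474 = 1.9514 W/m².
ΔT = λ ΔF = 1.07 × 1.95 = 2.0865 K.

ΔF = 1.95 W/m²; ΔT = 2.09 K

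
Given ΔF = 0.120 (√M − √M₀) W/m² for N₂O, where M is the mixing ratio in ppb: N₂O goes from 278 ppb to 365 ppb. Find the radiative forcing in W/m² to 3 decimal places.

N₂O: 0.120 × (√365 − √278) = 0.120 × (19.1050 − 16.6733) = 0.120 × 2.4317 = 0.2918 W/m².

ΔF = 0.292 W/m²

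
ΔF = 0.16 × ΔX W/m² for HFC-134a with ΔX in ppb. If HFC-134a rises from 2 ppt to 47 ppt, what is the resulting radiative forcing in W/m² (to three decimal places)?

HFC-134a: Δ = 47 − 2 = 45 ppt = 0.045 ppb; ΔF = 0.16 × 0.045 = 0.0072 W/m².

ΔF = 0.007 W/m²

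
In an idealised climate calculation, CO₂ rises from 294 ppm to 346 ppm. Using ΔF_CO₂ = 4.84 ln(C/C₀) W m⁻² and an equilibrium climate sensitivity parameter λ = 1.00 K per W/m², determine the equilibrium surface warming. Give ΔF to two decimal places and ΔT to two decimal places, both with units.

ΔF = 0.79 W/m²; ΔT = 0.79 K

CO₂: 4.84 × ln(346/294) = 4.84 × ln(1.17687) = 4.84 × 0.16286 = 0.7882 W/m².
ΔT = λ ΔF = 1.00 × 0.79 = 0.7900 K.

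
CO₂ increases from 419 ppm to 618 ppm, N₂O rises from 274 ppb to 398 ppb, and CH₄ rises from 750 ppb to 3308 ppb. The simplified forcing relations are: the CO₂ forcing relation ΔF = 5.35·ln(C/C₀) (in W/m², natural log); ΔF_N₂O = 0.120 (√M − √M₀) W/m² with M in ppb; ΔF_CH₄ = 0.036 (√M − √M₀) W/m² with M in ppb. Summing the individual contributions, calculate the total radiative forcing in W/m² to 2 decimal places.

CO₂: 5.35 × ln(618/419) = 5.35 × ln(1.47494) = 5.35 × 0.38862 = 2.0791 W/m².
N₂O: 0.120 × (√398 − √274) = 0.120 × (19.9499 − 16.5529) = 0.120 × 3.3970 = 0.4076 W/m².
CH₄: 0.036 × (√3308 − √750) = 0.036 × (57.5152 − 27.3861) = 0.036 × 30.1291 = 1.0846 W/m².
Total ΔF = 2.0791 + 0.4076 + 1.0846 = 3.5713 W/m².

ΔF = 3.57 W/m²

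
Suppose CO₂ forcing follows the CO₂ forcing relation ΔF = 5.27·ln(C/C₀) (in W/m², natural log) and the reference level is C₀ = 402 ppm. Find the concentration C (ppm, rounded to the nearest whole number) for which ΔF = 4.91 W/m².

Set 5.27 ln(C/402) = 4.91, so ln(C/402) = 4.91/5.27 = 0.93169.
Then C/402 = e^0.93169 = 2.53880, giving C = 402 × 2.53880 = 1020.60 ppm.

C ≈ 1021 ppm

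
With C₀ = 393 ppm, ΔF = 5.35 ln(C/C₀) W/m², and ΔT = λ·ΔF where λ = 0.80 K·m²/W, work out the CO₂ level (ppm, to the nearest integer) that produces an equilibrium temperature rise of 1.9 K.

Required forcing: ΔF = ΔT/λ = 1.9/0.80 = 2.3750 W/m².
Then ln(C/393) = ΔF/5.35 = 2.3750/5.35 = 0.44393.
So C = 393 × e^0.44393 = 393 × 1.55882 = 612.62 ppm.

C ≈ 613 ppm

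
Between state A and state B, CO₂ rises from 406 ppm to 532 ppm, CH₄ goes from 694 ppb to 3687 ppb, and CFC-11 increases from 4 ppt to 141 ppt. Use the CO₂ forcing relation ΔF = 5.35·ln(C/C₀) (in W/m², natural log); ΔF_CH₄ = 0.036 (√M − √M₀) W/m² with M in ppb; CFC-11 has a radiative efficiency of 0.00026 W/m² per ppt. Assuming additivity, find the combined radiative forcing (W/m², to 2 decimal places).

ΔF = 2.72 W/m²

CO₂: 5.35 × ln(532/406) = 5.35 × ln(1.31034) = 5.35 × 0.27029 = 1.4461 W/m².
CH₄: 0.036 × (√3687 − √694) = 0.036 × (60.7207 − 26.3439) = 0.036 × 34.3768 = 1.2376 W/m².
CFC-11: ΔF = 0.00026 × (141 − 4) = 0.00026 × 137 = 0.0356 W/m².
Total ΔF = 1.4461 + 1.2376 + 0.0356 = 2.7193 W/m².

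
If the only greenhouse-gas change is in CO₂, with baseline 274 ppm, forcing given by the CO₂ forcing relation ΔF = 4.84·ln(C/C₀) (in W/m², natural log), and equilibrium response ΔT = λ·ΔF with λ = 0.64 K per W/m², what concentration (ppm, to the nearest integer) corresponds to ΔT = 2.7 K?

C ≈ 655 ppm

Required forcing: ΔF = ΔT/λ = 2.7/0.64 = 4.2188 W/m².
Then ln(C/274) = ΔF/4.84 = 4.2188/4.84 = 0.87165.
So C = 274 × e^0.87165 = 274 × 2.39085 = 655.09 ppm.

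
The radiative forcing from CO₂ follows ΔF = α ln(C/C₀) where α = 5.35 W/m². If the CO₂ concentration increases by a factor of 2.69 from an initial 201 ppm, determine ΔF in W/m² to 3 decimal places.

ΔF = 5.35 × ln(2.69) = 5.35 × 0.98954 = 5.2940 W/m².

ΔF = 5.294 W/m²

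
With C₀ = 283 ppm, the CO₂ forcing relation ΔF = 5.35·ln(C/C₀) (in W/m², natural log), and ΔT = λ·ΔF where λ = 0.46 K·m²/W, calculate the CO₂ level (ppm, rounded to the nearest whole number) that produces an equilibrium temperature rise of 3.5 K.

Required forcing: ΔF = ΔT/λ = 3.5/0.46 = 7.6087 W/m².
Then ln(C/283) = ΔF/5.35 = 7.6087/5.35 = 1.42219.
So C = 283 × e^1.42219 = 283 × 4.14619 = 1173.37 ppm.

C ≈ 1173 ppm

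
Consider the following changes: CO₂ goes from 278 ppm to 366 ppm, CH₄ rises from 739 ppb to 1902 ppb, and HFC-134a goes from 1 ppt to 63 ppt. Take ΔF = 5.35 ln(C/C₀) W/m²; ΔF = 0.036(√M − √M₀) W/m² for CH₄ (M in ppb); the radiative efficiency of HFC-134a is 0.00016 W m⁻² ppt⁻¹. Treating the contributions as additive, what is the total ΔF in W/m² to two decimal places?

ΔF = 2.07 W/m²

CO₂: 5.35 × ln(366/278) = 5.35 × ln(1.31655) = 5.35 × 0.27501 = 1.4713 W/m².
CH₄: 0.036 × (√1902 − √739) = 0.036 × (43.6119 − 27.1846) = 0.036 × 16.4273 = 0.5914 W/m².
HFC-134a: ΔF = 0.00016 × (63 − 1) = 0.00016 × 62 = 0.0099 W/m².
Total ΔF = 1.4713 + 0.5914 + 0.0099 = 2.0726 W/m².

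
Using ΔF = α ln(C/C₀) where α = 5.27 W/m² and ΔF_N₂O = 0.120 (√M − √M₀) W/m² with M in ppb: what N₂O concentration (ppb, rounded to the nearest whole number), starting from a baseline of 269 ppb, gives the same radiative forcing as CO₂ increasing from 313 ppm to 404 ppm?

M ≈ 762 ppb

CO₂ forcing: 5.27 × ln(404/313) = 5.27 × 0.255212 = 1.34497 W/m².
Set 0.120(√M − √269) = 1.34497: √M = 1.34497/0.120 + √269 = 11.2081 + 16.4012 = 27.6093.
M = (27.6093)² = 762.27 ppb.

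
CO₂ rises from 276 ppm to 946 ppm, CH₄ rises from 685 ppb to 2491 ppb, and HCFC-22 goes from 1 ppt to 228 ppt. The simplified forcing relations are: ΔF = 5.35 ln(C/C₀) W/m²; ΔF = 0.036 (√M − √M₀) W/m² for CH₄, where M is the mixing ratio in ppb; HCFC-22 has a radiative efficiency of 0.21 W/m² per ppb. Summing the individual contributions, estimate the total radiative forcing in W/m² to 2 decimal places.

ΔF = 7.49 W/m²

CO₂: 5.35 × ln(946/276) = 5.35 × ln(3.42754) = 5.35 × 1.23184 = 6.5903 W/m².
CH₄: 0.036 × (√2491 − √685) = 0.036 × (49.9099 − 26.1725) = 0.036 × 23.7374 = 0.8545 W/m².
HCFC-22: Δ = 228 − 1 = 227 ppt = 0.227 ppb; ΔF = 0.21 × 0.227 = 0.0477 W/m².
Total ΔF = 6.5903 + 0.8545 + 0.0477 = 7.4925 W/m².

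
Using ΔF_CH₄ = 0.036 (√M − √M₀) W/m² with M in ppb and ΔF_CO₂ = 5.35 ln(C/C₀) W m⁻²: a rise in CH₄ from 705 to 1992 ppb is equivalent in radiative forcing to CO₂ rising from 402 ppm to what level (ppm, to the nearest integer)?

C ≈ 454 ppm

CH₄ forcing: 0.036 × (√1992 − √705) = 0.036 × (44.6318 − 26.5518) = 0.036 × 18.0800 = 0.65088 W/m².
Set 5.35 ln(C/402) = 0.65088: ln(C/402) = 0.65088/5.35 = 0.12166, so C = 402 × e^0.12166 = 402 × 1.12937 = 454.01 ppm.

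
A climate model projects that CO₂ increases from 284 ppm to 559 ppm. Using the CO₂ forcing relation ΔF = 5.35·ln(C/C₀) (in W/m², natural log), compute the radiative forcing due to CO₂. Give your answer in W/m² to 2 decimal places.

CO₂: 5.35 × ln(559/284) = 5.35 × ln(1.96831) = 5.35 × 0.67718 = 3.6229 W/m².

ΔF = 3.62 W/m²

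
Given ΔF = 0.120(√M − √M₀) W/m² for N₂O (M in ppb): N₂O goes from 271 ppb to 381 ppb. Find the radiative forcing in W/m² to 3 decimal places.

N₂O: 0.120 × (√381 − √271) = 0.120 × (19.5192 − 16.4621) = 0.120 × 3.0571 = 0.3669 W/m².

ΔF = 0.367 W/m²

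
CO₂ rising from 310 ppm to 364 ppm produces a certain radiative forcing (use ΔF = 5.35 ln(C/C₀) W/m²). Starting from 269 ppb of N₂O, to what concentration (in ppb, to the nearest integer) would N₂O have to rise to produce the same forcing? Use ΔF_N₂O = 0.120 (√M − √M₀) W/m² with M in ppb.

CO₂ forcing: 5.35 × ln(364/310) = 5.35 × 0.160582 = 0.85911 W/m².
Set 0.120(√M − √269) = 0.85911: √M = 0.85911/0.120 + √269 = 7.1593 + 16.4012 = 23.5605.
M = (23.5605)² = 555.10 ppb.

M ≈ 555 ppb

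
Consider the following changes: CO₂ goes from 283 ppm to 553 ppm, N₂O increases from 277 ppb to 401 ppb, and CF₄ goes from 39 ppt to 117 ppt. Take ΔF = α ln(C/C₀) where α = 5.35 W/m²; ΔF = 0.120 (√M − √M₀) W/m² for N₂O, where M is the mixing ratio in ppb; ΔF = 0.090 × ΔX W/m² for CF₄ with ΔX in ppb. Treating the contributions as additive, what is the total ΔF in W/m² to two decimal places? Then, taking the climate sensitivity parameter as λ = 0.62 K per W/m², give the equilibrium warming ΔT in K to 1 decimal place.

ΔF = 4.00 W/m²; ΔT = 2.5 K

CO₂: 5.35 × ln(553/283) = 5.35 × ln(1.95406) = 5.35 × 0.66991 = 3.5840 W/m².
N₂O: 0.120 × (√401 − √277) = 0.120 × (20.0250 − 16.6433) = 0.120 × 3.3817 = 0.4058 W/m².
CF₄: Δ = 117 − 39 = 78 ppt = 0.078 ppb; ΔF = 0.090 × 0.078 = 0.0070 W/m².
Total ΔF = 3.5840 + 0.4058 + 0.0070 = 3.9968 W/m².
ΔT = λ ΔF = 0.62 × 4.00 = 2.4800 K.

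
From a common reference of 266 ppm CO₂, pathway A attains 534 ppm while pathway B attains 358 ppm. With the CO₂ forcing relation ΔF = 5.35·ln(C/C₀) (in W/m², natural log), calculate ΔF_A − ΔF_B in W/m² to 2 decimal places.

ΔF_A − ΔF_B = 2.14 W/m²

ΔF_A = 5.35 ln(534/266) = 5.35 × 0.69690 = 3.7284 W/m².
ΔF_B = 5.35 ln(358/266) = 5.35 × 0.29704 = 1.5892 W/m².
Difference: 3.7284 − 1.5892 = 2.1392 W/m².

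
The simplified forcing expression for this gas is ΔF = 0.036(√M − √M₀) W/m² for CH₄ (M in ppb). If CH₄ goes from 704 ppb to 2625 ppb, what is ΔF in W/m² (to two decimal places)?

ΔF = 0.89 W/m²

CH₄: 0.036 × (√2625 − √704) = 0.036 × (51.2348 − 26.5330) = 0.036 × 24.7018 = 0.8893 W/m².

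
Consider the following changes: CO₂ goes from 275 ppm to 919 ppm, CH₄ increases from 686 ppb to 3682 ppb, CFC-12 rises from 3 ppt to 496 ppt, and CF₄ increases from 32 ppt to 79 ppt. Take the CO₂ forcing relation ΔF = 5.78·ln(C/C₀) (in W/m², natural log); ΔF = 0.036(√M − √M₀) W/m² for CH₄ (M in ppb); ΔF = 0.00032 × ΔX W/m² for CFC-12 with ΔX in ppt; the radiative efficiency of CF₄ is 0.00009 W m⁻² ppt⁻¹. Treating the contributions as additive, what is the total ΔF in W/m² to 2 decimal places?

CO₂: 5.78 × ln(919/275) = 5.78 × ln(3.34182) = 5.78 × 1.20652 = 6.9737 W/m².
CH₄: 0.036 × (√3682 − √686) = 0.036 × (60.6795 − 26.1916) = 0.036 × 34.4879 = 1.2416 W/m².
CFC-12: ΔF = 0.00032 × (496 − 3) = 0.00032 × 493 = 0.1578 W/m².
CF₄: ΔF = 0.00009 × (79 − 32) = 0.00009 × 47 = 0.0042 W/m².
Total ΔF = 6.9737 + 1.2416 + 0.1578 + 0.0042 = 8.3773 W/m².

ΔF = 8.38 W/m²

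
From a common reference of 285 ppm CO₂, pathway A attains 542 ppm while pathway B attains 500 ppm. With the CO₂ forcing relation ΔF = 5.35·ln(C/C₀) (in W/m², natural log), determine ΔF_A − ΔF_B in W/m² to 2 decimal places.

ΔF_A − ΔF_B = 0.43 W/m²

ΔF_A = 5.35 ln(542/285) = 5.35 × 0.64278 = 3.4389 W/m².
ΔF_B = 5.35 ln(500/285) = 5.35 × 0.56212 = 3.0073 W/m².
Difference: 3.4389 − 3.0073 = 0.4316 W/m².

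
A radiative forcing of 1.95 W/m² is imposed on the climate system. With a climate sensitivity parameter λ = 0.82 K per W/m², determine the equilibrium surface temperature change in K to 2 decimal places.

ΔT = 1.60 K

ΔT = λ ΔF = 0.82 × 1.95 = 1.5990 K.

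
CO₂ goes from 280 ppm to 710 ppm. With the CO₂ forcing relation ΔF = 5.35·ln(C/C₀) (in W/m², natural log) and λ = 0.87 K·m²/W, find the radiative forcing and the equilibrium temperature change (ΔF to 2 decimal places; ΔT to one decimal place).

CO₂: 5.35 × ln(710/280) = 5.35 × ln(2.53571) = 5.35 × 0.93047 = 4.9780 W/m².
ΔT = λ ΔF = 0.87 × 4.98 = 4.3326 K.

ΔF = 4.98 W/m²; ΔT = 4.3 K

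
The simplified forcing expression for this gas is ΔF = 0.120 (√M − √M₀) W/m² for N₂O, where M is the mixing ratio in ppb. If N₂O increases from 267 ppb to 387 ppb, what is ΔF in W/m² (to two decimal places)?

N₂O: 0.120 × (√387 − √267) = 0.120 × (19.6723 − 16.3401) = 0.120 × 3.3322 = 0.3999 W/m².

ΔF = 0.40 W/m²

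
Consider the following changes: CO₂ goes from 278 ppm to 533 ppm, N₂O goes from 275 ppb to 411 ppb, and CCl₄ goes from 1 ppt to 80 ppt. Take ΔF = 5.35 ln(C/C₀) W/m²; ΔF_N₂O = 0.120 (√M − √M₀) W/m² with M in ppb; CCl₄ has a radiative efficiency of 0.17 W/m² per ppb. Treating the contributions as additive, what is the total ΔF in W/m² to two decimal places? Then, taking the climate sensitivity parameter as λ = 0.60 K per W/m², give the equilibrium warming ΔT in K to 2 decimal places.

ΔF = 3.94 W/m²; ΔT = 2.36 K

CO₂: 5.35 × ln(533/278) = 5.35 × ln(1.91727) = 5.35 × 0.65090 = 3.4823 W/m².
N₂O: 0.120 × (√411 − √275) = 0.120 × (20.2731 − 16.5831) = 0.120 × 3.6900 = 0.4428 W/m².
CCl₄: Δ = 80 − 1 = 79 ppt = 0.079 ppb; ΔF = 0.17 × 0.079 = 0.0134 W/m².
Total ΔF = 3.4823 + 0.4428 + 0.0134 = 3.9385 W/m².
ΔT = λ ΔF = 0.60 × 3.94 = 2.3640 K.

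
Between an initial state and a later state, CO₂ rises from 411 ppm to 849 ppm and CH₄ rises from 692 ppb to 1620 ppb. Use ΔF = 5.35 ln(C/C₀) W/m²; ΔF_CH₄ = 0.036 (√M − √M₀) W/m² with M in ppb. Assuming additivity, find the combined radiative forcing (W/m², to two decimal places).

ΔF = 4.38 W/m²

CO₂: 5.35 × ln(849/411) = 5.35 × ln(2.06569) = 5.35 × 0.72546 = 3.8812 W/m².
CH₄: 0.036 × (√1620 − √692) = 0.036 × (40.2492 − 26.3059) = 0.036 × 13.9433 = 0.5020 W/m².
Total ΔF = 3.8812 + 0.5020 = 4.3832 W/m².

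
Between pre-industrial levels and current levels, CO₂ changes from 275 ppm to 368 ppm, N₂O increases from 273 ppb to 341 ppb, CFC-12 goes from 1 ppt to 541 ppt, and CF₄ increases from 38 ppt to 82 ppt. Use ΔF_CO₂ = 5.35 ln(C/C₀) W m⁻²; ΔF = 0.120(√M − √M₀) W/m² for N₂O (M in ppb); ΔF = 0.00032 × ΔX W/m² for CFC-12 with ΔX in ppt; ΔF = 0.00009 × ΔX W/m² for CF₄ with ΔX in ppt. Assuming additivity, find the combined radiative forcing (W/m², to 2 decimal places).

ΔF = 1.97 W/m²

CO₂: 5.35 × ln(368/275) = 5.35 × ln(1.33818) = 5.35 × 0.29131 = 1.5585 W/m².
N₂O: 0.120 × (√341 − √273) = 0.120 × (18.4662 − 16.5227) = 0.120 × 1.9435 = 0.2332 W/m².
CFC-12: ΔF = 0.00032 × (541 − 1) = 0.00032 × 540 = 0.1728 W/m².
CF₄: ΔF = 0.00009 × (82 − 38) = 0.00009 × 44 = 0.0040 W/m².
Total ΔF = 1.5585 + 0.2332 + 0.1728 + 0.0040 = 1.9685 W/m².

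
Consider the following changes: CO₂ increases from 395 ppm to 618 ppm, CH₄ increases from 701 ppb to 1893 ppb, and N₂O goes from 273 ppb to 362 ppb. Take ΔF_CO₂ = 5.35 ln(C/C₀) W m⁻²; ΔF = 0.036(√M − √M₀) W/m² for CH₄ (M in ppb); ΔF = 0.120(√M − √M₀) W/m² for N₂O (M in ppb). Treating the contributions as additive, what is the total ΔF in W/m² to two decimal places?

ΔF = 3.31 W/m²

CO₂: 5.35 × ln(618/395) = 5.35 × ln(1.56456) = 5.35 × 0.44760 = 2.3947 W/m².
CH₄: 0.036 × (√1893 − √701) = 0.036 × (43.5086 − 26.4764) = 0.036 × 17.0322 = 0.6132 W/m².
N₂O: 0.120 × (√362 − √273) = 0.120 × (19.0263 − 16.5227) = 0.120 × 2.5036 = 0.3004 W/m².
Total ΔF = 2.3947 + 0.6132 + 0.3004 = 3.3083 W/m².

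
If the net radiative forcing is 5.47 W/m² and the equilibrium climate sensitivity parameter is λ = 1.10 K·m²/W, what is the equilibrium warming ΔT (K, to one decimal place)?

ΔT = λ ΔF = 1.10 × 5.47 = 6.0170 K.

ΔT = 6.0 K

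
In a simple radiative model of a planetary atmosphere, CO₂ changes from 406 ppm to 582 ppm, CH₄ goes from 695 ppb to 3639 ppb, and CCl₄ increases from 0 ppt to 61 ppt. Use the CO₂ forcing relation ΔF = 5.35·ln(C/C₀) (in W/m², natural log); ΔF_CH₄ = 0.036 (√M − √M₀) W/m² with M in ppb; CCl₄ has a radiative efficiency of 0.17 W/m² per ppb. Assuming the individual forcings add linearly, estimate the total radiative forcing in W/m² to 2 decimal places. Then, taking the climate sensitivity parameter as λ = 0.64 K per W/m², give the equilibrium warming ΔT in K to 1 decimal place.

CO₂: 5.35 × ln(582/406) = 5.35 × ln(1.43350) = 5.35 × 0.36012 = 1.9266 W/m².
CH₄: 0.036 × (√3639 − √695) = 0.036 × (60.3241 − 26.3629) = 0.036 × 33.9612 = 1.2226 W/m².
CCl₄: Δ = 61 − 0 = 61 ppt = 0.061 ppb; ΔF = 0.17 × 0.061 = 0.0104 W/m².
Total ΔF = 1.9266 + 1.2226 + 0.0104 = 3.1596 W/m².
ΔT = λ ΔF = 0.64 × 3.16 = 2.0224 K.

ΔF = 3.16 W/m²; ΔT = 2.0 K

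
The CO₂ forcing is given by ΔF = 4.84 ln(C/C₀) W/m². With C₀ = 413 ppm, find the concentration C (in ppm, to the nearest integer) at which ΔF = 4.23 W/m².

Set 4.84 ln(C/413) = 4.23, so ln(C/413) = 4.23/4.84 = 0.87397.
Then C/413 = e^0.87397 = 2.39641, giving C = 413 × 2.39641 = 989.72 ppm.

C ≈ 990 ppm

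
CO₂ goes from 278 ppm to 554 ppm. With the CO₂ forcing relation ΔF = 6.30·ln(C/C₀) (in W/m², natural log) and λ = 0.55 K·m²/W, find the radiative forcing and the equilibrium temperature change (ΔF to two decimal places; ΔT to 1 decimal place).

ΔF = 4.34 W/m²; ΔT = 2.4 K

CO₂: 6.30 × ln(554/278) = 6.30 × ln(1.99281) = 6.30 × 0.68955 = 4.3442 W/m².
ΔT = λ ΔF = 0.55 × 4.34 = 2.3870 K.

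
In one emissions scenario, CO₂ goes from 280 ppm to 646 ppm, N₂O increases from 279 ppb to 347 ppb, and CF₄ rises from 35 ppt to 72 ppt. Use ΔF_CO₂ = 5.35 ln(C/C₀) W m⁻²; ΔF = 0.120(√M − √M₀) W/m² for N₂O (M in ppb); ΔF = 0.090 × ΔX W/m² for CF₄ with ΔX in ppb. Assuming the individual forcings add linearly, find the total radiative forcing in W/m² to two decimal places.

ΔF = 4.71 W/m²

CO₂: 5.35 × ln(646/280) = 5.35 × ln(2.30714) = 5.35 × 0.83601 = 4.4727 W/m².
N₂O: 0.120 × (√347 − √279) = 0.120 × (18.6279 − 16.7033) = 0.120 × 1.9246 = 0.2310 W/m².
CF₄: Δ = 72 − 35 = 37 ppt = 0.037 ppb; ΔF = 0.090 × 0.037 = 0.0033 W/m².
Total ΔF = 4.4727 + 0.2310 + 0.0033 = 4.7070 W/m².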